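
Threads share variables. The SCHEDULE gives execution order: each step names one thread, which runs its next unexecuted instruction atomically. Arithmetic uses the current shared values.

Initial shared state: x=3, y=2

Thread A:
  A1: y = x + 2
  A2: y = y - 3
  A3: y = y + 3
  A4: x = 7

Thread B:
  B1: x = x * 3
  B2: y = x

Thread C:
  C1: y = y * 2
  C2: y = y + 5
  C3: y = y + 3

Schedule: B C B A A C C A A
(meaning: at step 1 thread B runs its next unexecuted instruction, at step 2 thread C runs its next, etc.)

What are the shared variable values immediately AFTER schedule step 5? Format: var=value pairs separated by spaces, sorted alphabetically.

Step 1: thread B executes B1 (x = x * 3). Shared: x=9 y=2. PCs: A@0 B@1 C@0
Step 2: thread C executes C1 (y = y * 2). Shared: x=9 y=4. PCs: A@0 B@1 C@1
Step 3: thread B executes B2 (y = x). Shared: x=9 y=9. PCs: A@0 B@2 C@1
Step 4: thread A executes A1 (y = x + 2). Shared: x=9 y=11. PCs: A@1 B@2 C@1
Step 5: thread A executes A2 (y = y - 3). Shared: x=9 y=8. PCs: A@2 B@2 C@1

Answer: x=9 y=8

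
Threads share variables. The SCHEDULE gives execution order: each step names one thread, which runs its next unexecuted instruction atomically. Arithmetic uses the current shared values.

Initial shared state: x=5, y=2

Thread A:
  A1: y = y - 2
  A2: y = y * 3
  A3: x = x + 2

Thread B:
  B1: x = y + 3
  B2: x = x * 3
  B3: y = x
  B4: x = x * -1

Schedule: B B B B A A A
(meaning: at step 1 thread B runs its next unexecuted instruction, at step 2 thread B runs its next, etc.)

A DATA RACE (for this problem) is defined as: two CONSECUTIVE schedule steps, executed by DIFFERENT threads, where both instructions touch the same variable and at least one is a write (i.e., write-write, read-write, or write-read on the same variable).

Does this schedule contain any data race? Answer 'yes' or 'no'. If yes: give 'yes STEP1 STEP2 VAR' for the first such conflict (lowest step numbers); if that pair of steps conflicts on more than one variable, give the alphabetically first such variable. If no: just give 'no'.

Steps 1,2: same thread (B). No race.
Steps 2,3: same thread (B). No race.
Steps 3,4: same thread (B). No race.
Steps 4,5: B(r=x,w=x) vs A(r=y,w=y). No conflict.
Steps 5,6: same thread (A). No race.
Steps 6,7: same thread (A). No race.

Answer: no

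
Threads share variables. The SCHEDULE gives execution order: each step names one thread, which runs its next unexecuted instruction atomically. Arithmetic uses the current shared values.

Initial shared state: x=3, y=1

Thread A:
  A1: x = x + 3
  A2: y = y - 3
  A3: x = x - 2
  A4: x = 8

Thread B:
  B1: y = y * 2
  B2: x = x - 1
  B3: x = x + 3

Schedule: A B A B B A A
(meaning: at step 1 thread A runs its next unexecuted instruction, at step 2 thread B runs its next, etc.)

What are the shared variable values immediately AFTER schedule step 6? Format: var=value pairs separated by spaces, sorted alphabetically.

Answer: x=6 y=-1

Derivation:
Step 1: thread A executes A1 (x = x + 3). Shared: x=6 y=1. PCs: A@1 B@0
Step 2: thread B executes B1 (y = y * 2). Shared: x=6 y=2. PCs: A@1 B@1
Step 3: thread A executes A2 (y = y - 3). Shared: x=6 y=-1. PCs: A@2 B@1
Step 4: thread B executes B2 (x = x - 1). Shared: x=5 y=-1. PCs: A@2 B@2
Step 5: thread B executes B3 (x = x + 3). Shared: x=8 y=-1. PCs: A@2 B@3
Step 6: thread A executes A3 (x = x - 2). Shared: x=6 y=-1. PCs: A@3 B@3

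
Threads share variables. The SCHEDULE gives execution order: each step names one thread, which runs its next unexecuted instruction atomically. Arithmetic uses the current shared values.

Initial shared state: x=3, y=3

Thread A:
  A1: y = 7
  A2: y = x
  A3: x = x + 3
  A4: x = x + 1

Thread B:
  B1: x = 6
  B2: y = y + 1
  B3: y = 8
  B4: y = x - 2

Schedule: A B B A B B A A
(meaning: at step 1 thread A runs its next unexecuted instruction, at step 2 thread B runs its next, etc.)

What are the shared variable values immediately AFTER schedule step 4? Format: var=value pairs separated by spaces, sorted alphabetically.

Answer: x=6 y=6

Derivation:
Step 1: thread A executes A1 (y = 7). Shared: x=3 y=7. PCs: A@1 B@0
Step 2: thread B executes B1 (x = 6). Shared: x=6 y=7. PCs: A@1 B@1
Step 3: thread B executes B2 (y = y + 1). Shared: x=6 y=8. PCs: A@1 B@2
Step 4: thread A executes A2 (y = x). Shared: x=6 y=6. PCs: A@2 B@2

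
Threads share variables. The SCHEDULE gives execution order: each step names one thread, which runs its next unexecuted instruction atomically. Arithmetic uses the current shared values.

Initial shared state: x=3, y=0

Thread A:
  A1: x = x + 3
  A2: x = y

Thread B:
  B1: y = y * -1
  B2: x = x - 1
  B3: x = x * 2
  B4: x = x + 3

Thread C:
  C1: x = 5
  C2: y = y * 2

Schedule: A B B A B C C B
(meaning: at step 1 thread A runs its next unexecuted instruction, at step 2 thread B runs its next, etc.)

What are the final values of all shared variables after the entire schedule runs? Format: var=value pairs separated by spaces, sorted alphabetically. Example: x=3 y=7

Answer: x=8 y=0

Derivation:
Step 1: thread A executes A1 (x = x + 3). Shared: x=6 y=0. PCs: A@1 B@0 C@0
Step 2: thread B executes B1 (y = y * -1). Shared: x=6 y=0. PCs: A@1 B@1 C@0
Step 3: thread B executes B2 (x = x - 1). Shared: x=5 y=0. PCs: A@1 B@2 C@0
Step 4: thread A executes A2 (x = y). Shared: x=0 y=0. PCs: A@2 B@2 C@0
Step 5: thread B executes B3 (x = x * 2). Shared: x=0 y=0. PCs: A@2 B@3 C@0
Step 6: thread C executes C1 (x = 5). Shared: x=5 y=0. PCs: A@2 B@3 C@1
Step 7: thread C executes C2 (y = y * 2). Shared: x=5 y=0. PCs: A@2 B@3 C@2
Step 8: thread B executes B4 (x = x + 3). Shared: x=8 y=0. PCs: A@2 B@4 C@2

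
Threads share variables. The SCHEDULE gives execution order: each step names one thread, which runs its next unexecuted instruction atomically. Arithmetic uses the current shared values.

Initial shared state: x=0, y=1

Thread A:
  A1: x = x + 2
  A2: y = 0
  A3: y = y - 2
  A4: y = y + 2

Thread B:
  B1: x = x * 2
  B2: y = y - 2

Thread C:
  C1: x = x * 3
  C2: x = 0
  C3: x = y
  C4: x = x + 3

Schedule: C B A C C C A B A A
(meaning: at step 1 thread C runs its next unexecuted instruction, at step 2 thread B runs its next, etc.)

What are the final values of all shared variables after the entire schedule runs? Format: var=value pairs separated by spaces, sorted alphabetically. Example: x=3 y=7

Step 1: thread C executes C1 (x = x * 3). Shared: x=0 y=1. PCs: A@0 B@0 C@1
Step 2: thread B executes B1 (x = x * 2). Shared: x=0 y=1. PCs: A@0 B@1 C@1
Step 3: thread A executes A1 (x = x + 2). Shared: x=2 y=1. PCs: A@1 B@1 C@1
Step 4: thread C executes C2 (x = 0). Shared: x=0 y=1. PCs: A@1 B@1 C@2
Step 5: thread C executes C3 (x = y). Shared: x=1 y=1. PCs: A@1 B@1 C@3
Step 6: thread C executes C4 (x = x + 3). Shared: x=4 y=1. PCs: A@1 B@1 C@4
Step 7: thread A executes A2 (y = 0). Shared: x=4 y=0. PCs: A@2 B@1 C@4
Step 8: thread B executes B2 (y = y - 2). Shared: x=4 y=-2. PCs: A@2 B@2 C@4
Step 9: thread A executes A3 (y = y - 2). Shared: x=4 y=-4. PCs: A@3 B@2 C@4
Step 10: thread A executes A4 (y = y + 2). Shared: x=4 y=-2. PCs: A@4 B@2 C@4

Answer: x=4 y=-2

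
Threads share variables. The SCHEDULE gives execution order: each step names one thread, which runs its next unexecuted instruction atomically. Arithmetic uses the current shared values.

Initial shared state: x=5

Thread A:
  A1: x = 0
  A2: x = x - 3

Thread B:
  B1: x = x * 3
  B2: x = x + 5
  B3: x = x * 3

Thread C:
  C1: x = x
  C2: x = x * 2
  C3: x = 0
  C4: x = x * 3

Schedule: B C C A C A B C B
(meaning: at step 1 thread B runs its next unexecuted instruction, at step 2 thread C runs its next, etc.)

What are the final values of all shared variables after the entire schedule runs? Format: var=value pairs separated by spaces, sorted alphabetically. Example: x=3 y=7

Answer: x=18

Derivation:
Step 1: thread B executes B1 (x = x * 3). Shared: x=15. PCs: A@0 B@1 C@0
Step 2: thread C executes C1 (x = x). Shared: x=15. PCs: A@0 B@1 C@1
Step 3: thread C executes C2 (x = x * 2). Shared: x=30. PCs: A@0 B@1 C@2
Step 4: thread A executes A1 (x = 0). Shared: x=0. PCs: A@1 B@1 C@2
Step 5: thread C executes C3 (x = 0). Shared: x=0. PCs: A@1 B@1 C@3
Step 6: thread A executes A2 (x = x - 3). Shared: x=-3. PCs: A@2 B@1 C@3
Step 7: thread B executes B2 (x = x + 5). Shared: x=2. PCs: A@2 B@2 C@3
Step 8: thread C executes C4 (x = x * 3). Shared: x=6. PCs: A@2 B@2 C@4
Step 9: thread B executes B3 (x = x * 3). Shared: x=18. PCs: A@2 B@3 C@4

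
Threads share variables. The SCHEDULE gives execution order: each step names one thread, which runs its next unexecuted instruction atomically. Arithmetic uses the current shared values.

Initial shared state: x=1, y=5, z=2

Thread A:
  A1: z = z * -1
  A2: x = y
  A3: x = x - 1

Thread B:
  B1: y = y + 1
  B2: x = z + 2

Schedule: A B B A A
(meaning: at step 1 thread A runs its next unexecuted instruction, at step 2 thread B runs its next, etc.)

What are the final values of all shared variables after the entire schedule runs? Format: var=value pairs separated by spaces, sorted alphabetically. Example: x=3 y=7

Answer: x=5 y=6 z=-2

Derivation:
Step 1: thread A executes A1 (z = z * -1). Shared: x=1 y=5 z=-2. PCs: A@1 B@0
Step 2: thread B executes B1 (y = y + 1). Shared: x=1 y=6 z=-2. PCs: A@1 B@1
Step 3: thread B executes B2 (x = z + 2). Shared: x=0 y=6 z=-2. PCs: A@1 B@2
Step 4: thread A executes A2 (x = y). Shared: x=6 y=6 z=-2. PCs: A@2 B@2
Step 5: thread A executes A3 (x = x - 1). Shared: x=5 y=6 z=-2. PCs: A@3 B@2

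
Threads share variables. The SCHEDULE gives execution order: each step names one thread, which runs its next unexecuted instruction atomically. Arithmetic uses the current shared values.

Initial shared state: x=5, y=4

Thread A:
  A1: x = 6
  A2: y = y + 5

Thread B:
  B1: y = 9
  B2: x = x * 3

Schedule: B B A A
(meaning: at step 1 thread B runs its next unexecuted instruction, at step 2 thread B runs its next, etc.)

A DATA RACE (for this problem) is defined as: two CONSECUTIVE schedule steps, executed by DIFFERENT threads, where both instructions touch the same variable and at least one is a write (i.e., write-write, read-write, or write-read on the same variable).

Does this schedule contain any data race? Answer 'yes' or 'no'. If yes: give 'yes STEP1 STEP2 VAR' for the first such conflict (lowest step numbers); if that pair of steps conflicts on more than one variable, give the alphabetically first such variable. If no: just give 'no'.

Steps 1,2: same thread (B). No race.
Steps 2,3: B(x = x * 3) vs A(x = 6). RACE on x (W-W).
Steps 3,4: same thread (A). No race.
First conflict at steps 2,3.

Answer: yes 2 3 x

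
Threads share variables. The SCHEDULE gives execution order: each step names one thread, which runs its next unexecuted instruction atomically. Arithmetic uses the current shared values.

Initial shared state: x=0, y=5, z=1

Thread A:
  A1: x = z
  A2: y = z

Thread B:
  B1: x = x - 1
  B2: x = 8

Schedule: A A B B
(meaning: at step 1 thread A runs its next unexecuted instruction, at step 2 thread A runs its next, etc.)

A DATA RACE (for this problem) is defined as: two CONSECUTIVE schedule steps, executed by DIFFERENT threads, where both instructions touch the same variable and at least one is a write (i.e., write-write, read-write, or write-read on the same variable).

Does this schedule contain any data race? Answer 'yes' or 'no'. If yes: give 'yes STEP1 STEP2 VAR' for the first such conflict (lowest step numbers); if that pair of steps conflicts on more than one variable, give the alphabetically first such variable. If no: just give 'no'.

Steps 1,2: same thread (A). No race.
Steps 2,3: A(r=z,w=y) vs B(r=x,w=x). No conflict.
Steps 3,4: same thread (B). No race.

Answer: no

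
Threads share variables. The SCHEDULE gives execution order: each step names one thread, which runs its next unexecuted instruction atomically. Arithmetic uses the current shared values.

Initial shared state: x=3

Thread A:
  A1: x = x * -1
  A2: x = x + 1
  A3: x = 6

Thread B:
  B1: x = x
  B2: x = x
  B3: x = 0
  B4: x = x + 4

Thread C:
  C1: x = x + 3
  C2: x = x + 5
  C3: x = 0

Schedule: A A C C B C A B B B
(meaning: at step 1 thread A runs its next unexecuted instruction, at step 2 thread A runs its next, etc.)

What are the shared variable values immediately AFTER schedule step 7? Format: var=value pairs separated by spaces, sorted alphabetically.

Answer: x=6

Derivation:
Step 1: thread A executes A1 (x = x * -1). Shared: x=-3. PCs: A@1 B@0 C@0
Step 2: thread A executes A2 (x = x + 1). Shared: x=-2. PCs: A@2 B@0 C@0
Step 3: thread C executes C1 (x = x + 3). Shared: x=1. PCs: A@2 B@0 C@1
Step 4: thread C executes C2 (x = x + 5). Shared: x=6. PCs: A@2 B@0 C@2
Step 5: thread B executes B1 (x = x). Shared: x=6. PCs: A@2 B@1 C@2
Step 6: thread C executes C3 (x = 0). Shared: x=0. PCs: A@2 B@1 C@3
Step 7: thread A executes A3 (x = 6). Shared: x=6. PCs: A@3 B@1 C@3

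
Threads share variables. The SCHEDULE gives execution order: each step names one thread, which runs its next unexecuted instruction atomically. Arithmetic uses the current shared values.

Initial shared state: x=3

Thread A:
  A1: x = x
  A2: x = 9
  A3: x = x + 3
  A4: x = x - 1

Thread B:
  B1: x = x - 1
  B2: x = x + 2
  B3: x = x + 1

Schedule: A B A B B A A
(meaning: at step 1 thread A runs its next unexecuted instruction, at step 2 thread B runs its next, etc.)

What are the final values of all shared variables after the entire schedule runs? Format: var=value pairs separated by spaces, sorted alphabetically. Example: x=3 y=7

Step 1: thread A executes A1 (x = x). Shared: x=3. PCs: A@1 B@0
Step 2: thread B executes B1 (x = x - 1). Shared: x=2. PCs: A@1 B@1
Step 3: thread A executes A2 (x = 9). Shared: x=9. PCs: A@2 B@1
Step 4: thread B executes B2 (x = x + 2). Shared: x=11. PCs: A@2 B@2
Step 5: thread B executes B3 (x = x + 1). Shared: x=12. PCs: A@2 B@3
Step 6: thread A executes A3 (x = x + 3). Shared: x=15. PCs: A@3 B@3
Step 7: thread A executes A4 (x = x - 1). Shared: x=14. PCs: A@4 B@3

Answer: x=14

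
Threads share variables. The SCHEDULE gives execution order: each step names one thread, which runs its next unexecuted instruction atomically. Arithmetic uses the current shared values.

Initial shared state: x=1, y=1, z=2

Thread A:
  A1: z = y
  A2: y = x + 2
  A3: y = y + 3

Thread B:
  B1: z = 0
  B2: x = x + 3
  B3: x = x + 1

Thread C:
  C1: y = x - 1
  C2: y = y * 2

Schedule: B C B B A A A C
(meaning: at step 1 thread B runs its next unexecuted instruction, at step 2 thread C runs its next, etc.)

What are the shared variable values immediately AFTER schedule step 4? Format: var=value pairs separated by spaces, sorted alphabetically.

Answer: x=5 y=0 z=0

Derivation:
Step 1: thread B executes B1 (z = 0). Shared: x=1 y=1 z=0. PCs: A@0 B@1 C@0
Step 2: thread C executes C1 (y = x - 1). Shared: x=1 y=0 z=0. PCs: A@0 B@1 C@1
Step 3: thread B executes B2 (x = x + 3). Shared: x=4 y=0 z=0. PCs: A@0 B@2 C@1
Step 4: thread B executes B3 (x = x + 1). Shared: x=5 y=0 z=0. PCs: A@0 B@3 C@1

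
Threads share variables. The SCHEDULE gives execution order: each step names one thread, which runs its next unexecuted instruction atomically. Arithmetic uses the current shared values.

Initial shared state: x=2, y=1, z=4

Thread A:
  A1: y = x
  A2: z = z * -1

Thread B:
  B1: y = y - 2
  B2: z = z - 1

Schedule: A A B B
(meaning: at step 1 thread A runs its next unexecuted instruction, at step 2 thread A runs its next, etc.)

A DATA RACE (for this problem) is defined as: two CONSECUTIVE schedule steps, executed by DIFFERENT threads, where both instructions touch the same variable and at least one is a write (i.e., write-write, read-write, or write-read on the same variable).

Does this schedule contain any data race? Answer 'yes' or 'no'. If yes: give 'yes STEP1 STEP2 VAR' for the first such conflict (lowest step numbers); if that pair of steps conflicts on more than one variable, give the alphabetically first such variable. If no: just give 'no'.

Steps 1,2: same thread (A). No race.
Steps 2,3: A(r=z,w=z) vs B(r=y,w=y). No conflict.
Steps 3,4: same thread (B). No race.

Answer: no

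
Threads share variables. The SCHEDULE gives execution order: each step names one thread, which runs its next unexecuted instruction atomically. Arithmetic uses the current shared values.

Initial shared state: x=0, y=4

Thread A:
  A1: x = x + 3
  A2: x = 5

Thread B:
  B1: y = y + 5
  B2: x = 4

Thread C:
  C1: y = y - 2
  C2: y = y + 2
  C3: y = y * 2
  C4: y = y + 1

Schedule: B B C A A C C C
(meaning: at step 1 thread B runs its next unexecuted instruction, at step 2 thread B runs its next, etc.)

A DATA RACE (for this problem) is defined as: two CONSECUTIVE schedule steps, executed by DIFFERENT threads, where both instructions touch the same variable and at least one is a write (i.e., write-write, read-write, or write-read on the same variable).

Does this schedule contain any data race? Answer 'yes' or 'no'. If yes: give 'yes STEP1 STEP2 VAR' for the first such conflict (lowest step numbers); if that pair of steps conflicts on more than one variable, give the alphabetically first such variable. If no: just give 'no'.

Answer: no

Derivation:
Steps 1,2: same thread (B). No race.
Steps 2,3: B(r=-,w=x) vs C(r=y,w=y). No conflict.
Steps 3,4: C(r=y,w=y) vs A(r=x,w=x). No conflict.
Steps 4,5: same thread (A). No race.
Steps 5,6: A(r=-,w=x) vs C(r=y,w=y). No conflict.
Steps 6,7: same thread (C). No race.
Steps 7,8: same thread (C). No race.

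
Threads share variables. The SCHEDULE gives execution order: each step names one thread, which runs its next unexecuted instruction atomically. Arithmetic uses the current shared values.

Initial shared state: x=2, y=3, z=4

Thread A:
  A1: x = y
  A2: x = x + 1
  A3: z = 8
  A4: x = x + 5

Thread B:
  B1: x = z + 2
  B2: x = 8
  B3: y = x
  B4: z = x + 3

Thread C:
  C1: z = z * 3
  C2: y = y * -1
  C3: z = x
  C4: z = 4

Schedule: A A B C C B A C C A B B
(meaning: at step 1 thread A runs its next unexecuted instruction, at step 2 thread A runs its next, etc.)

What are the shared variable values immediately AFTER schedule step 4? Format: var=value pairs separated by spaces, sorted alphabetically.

Step 1: thread A executes A1 (x = y). Shared: x=3 y=3 z=4. PCs: A@1 B@0 C@0
Step 2: thread A executes A2 (x = x + 1). Shared: x=4 y=3 z=4. PCs: A@2 B@0 C@0
Step 3: thread B executes B1 (x = z + 2). Shared: x=6 y=3 z=4. PCs: A@2 B@1 C@0
Step 4: thread C executes C1 (z = z * 3). Shared: x=6 y=3 z=12. PCs: A@2 B@1 C@1

Answer: x=6 y=3 z=12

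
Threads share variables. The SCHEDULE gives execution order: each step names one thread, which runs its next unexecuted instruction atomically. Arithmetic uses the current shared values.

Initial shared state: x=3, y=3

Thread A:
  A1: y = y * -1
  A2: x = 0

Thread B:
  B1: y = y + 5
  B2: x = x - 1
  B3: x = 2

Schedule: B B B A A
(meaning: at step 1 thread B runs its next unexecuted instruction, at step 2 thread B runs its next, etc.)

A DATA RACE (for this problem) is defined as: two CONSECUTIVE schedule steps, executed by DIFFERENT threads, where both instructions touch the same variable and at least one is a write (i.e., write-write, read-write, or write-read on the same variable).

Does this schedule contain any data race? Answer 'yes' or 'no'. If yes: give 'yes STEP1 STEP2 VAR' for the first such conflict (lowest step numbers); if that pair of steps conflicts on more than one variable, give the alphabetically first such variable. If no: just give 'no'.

Answer: no

Derivation:
Steps 1,2: same thread (B). No race.
Steps 2,3: same thread (B). No race.
Steps 3,4: B(r=-,w=x) vs A(r=y,w=y). No conflict.
Steps 4,5: same thread (A). No race.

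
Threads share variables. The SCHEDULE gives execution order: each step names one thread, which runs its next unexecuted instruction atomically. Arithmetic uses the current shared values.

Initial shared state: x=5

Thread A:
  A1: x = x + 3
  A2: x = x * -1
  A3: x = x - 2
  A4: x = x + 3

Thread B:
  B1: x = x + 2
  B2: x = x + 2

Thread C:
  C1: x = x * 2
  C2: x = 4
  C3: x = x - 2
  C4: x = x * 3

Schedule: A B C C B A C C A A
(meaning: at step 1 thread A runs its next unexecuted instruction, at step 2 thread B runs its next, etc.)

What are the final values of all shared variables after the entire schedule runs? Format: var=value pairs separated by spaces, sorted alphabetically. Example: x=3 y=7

Step 1: thread A executes A1 (x = x + 3). Shared: x=8. PCs: A@1 B@0 C@0
Step 2: thread B executes B1 (x = x + 2). Shared: x=10. PCs: A@1 B@1 C@0
Step 3: thread C executes C1 (x = x * 2). Shared: x=20. PCs: A@1 B@1 C@1
Step 4: thread C executes C2 (x = 4). Shared: x=4. PCs: A@1 B@1 C@2
Step 5: thread B executes B2 (x = x + 2). Shared: x=6. PCs: A@1 B@2 C@2
Step 6: thread A executes A2 (x = x * -1). Shared: x=-6. PCs: A@2 B@2 C@2
Step 7: thread C executes C3 (x = x - 2). Shared: x=-8. PCs: A@2 B@2 C@3
Step 8: thread C executes C4 (x = x * 3). Shared: x=-24. PCs: A@2 B@2 C@4
Step 9: thread A executes A3 (x = x - 2). Shared: x=-26. PCs: A@3 B@2 C@4
Step 10: thread A executes A4 (x = x + 3). Shared: x=-23. PCs: A@4 B@2 C@4

Answer: x=-23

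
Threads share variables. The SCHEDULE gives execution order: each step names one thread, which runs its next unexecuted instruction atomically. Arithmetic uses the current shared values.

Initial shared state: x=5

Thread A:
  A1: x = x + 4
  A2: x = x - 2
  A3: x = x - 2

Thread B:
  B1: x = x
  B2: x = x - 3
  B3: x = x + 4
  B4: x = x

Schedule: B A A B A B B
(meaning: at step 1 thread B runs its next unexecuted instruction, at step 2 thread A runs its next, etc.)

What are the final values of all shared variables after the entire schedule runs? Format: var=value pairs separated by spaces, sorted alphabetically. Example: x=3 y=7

Step 1: thread B executes B1 (x = x). Shared: x=5. PCs: A@0 B@1
Step 2: thread A executes A1 (x = x + 4). Shared: x=9. PCs: A@1 B@1
Step 3: thread A executes A2 (x = x - 2). Shared: x=7. PCs: A@2 B@1
Step 4: thread B executes B2 (x = x - 3). Shared: x=4. PCs: A@2 B@2
Step 5: thread A executes A3 (x = x - 2). Shared: x=2. PCs: A@3 B@2
Step 6: thread B executes B3 (x = x + 4). Shared: x=6. PCs: A@3 B@3
Step 7: thread B executes B4 (x = x). Shared: x=6. PCs: A@3 B@4

Answer: x=6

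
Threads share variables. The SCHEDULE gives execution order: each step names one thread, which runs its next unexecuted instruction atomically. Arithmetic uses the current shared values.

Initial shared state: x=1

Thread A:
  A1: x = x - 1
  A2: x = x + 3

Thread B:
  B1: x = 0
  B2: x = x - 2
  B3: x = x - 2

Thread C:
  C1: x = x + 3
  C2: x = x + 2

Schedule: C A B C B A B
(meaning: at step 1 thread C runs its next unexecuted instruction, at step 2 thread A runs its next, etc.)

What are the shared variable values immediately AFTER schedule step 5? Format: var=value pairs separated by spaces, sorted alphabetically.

Step 1: thread C executes C1 (x = x + 3). Shared: x=4. PCs: A@0 B@0 C@1
Step 2: thread A executes A1 (x = x - 1). Shared: x=3. PCs: A@1 B@0 C@1
Step 3: thread B executes B1 (x = 0). Shared: x=0. PCs: A@1 B@1 C@1
Step 4: thread C executes C2 (x = x + 2). Shared: x=2. PCs: A@1 B@1 C@2
Step 5: thread B executes B2 (x = x - 2). Shared: x=0. PCs: A@1 B@2 C@2

Answer: x=0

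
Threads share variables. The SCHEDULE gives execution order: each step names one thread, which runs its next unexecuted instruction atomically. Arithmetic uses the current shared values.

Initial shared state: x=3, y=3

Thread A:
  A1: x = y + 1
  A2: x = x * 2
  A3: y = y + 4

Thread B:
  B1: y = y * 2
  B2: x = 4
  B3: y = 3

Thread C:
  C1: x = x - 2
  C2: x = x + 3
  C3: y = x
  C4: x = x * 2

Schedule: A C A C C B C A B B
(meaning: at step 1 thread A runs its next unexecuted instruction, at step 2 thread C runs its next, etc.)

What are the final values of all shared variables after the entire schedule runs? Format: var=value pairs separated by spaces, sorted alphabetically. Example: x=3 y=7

Answer: x=4 y=3

Derivation:
Step 1: thread A executes A1 (x = y + 1). Shared: x=4 y=3. PCs: A@1 B@0 C@0
Step 2: thread C executes C1 (x = x - 2). Shared: x=2 y=3. PCs: A@1 B@0 C@1
Step 3: thread A executes A2 (x = x * 2). Shared: x=4 y=3. PCs: A@2 B@0 C@1
Step 4: thread C executes C2 (x = x + 3). Shared: x=7 y=3. PCs: A@2 B@0 C@2
Step 5: thread C executes C3 (y = x). Shared: x=7 y=7. PCs: A@2 B@0 C@3
Step 6: thread B executes B1 (y = y * 2). Shared: x=7 y=14. PCs: A@2 B@1 C@3
Step 7: thread C executes C4 (x = x * 2). Shared: x=14 y=14. PCs: A@2 B@1 C@4
Step 8: thread A executes A3 (y = y + 4). Shared: x=14 y=18. PCs: A@3 B@1 C@4
Step 9: thread B executes B2 (x = 4). Shared: x=4 y=18. PCs: A@3 B@2 C@4
Step 10: thread B executes B3 (y = 3). Shared: x=4 y=3. PCs: A@3 B@3 C@4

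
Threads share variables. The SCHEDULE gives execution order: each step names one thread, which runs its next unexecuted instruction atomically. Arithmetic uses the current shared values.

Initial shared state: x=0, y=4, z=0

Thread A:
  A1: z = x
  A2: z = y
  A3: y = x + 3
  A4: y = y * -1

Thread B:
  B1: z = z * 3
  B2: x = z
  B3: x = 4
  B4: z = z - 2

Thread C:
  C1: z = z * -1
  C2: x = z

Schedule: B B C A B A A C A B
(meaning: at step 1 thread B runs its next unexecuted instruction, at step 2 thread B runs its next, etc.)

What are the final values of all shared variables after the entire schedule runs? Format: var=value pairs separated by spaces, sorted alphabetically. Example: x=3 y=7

Step 1: thread B executes B1 (z = z * 3). Shared: x=0 y=4 z=0. PCs: A@0 B@1 C@0
Step 2: thread B executes B2 (x = z). Shared: x=0 y=4 z=0. PCs: A@0 B@2 C@0
Step 3: thread C executes C1 (z = z * -1). Shared: x=0 y=4 z=0. PCs: A@0 B@2 C@1
Step 4: thread A executes A1 (z = x). Shared: x=0 y=4 z=0. PCs: A@1 B@2 C@1
Step 5: thread B executes B3 (x = 4). Shared: x=4 y=4 z=0. PCs: A@1 B@3 C@1
Step 6: thread A executes A2 (z = y). Shared: x=4 y=4 z=4. PCs: A@2 B@3 C@1
Step 7: thread A executes A3 (y = x + 3). Shared: x=4 y=7 z=4. PCs: A@3 B@3 C@1
Step 8: thread C executes C2 (x = z). Shared: x=4 y=7 z=4. PCs: A@3 B@3 C@2
Step 9: thread A executes A4 (y = y * -1). Shared: x=4 y=-7 z=4. PCs: A@4 B@3 C@2
Step 10: thread B executes B4 (z = z - 2). Shared: x=4 y=-7 z=2. PCs: A@4 B@4 C@2

Answer: x=4 y=-7 z=2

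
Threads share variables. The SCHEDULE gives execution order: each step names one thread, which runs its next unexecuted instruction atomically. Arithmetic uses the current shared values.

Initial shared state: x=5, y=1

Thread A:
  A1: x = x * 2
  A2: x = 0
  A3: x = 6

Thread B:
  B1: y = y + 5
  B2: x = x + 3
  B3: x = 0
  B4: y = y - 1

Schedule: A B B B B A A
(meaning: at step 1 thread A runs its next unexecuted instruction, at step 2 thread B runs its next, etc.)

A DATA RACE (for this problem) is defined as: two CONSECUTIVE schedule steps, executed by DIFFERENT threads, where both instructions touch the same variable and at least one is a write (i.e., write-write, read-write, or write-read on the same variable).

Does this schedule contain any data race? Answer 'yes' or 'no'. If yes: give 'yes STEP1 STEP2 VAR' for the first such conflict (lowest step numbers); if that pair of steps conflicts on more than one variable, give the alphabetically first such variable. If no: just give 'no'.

Steps 1,2: A(r=x,w=x) vs B(r=y,w=y). No conflict.
Steps 2,3: same thread (B). No race.
Steps 3,4: same thread (B). No race.
Steps 4,5: same thread (B). No race.
Steps 5,6: B(r=y,w=y) vs A(r=-,w=x). No conflict.
Steps 6,7: same thread (A). No race.

Answer: no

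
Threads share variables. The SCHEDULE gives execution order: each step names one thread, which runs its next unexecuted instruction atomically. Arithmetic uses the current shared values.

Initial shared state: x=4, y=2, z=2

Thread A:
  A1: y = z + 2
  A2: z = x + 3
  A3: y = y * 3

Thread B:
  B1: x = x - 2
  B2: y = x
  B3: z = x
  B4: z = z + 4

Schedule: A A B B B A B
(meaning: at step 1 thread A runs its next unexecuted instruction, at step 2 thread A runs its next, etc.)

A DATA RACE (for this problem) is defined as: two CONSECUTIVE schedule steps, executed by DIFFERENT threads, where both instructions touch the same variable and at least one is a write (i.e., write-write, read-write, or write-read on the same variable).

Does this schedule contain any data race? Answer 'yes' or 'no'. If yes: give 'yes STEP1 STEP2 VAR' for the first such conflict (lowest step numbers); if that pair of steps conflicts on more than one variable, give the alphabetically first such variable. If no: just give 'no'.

Answer: yes 2 3 x

Derivation:
Steps 1,2: same thread (A). No race.
Steps 2,3: A(z = x + 3) vs B(x = x - 2). RACE on x (R-W).
Steps 3,4: same thread (B). No race.
Steps 4,5: same thread (B). No race.
Steps 5,6: B(r=x,w=z) vs A(r=y,w=y). No conflict.
Steps 6,7: A(r=y,w=y) vs B(r=z,w=z). No conflict.
First conflict at steps 2,3.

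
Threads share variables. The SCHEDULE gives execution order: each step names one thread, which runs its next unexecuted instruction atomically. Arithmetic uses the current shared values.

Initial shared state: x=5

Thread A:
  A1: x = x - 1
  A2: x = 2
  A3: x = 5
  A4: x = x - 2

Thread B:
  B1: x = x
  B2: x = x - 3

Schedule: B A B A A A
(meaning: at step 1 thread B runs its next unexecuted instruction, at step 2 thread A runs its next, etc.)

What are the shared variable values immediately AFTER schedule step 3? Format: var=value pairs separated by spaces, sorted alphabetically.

Step 1: thread B executes B1 (x = x). Shared: x=5. PCs: A@0 B@1
Step 2: thread A executes A1 (x = x - 1). Shared: x=4. PCs: A@1 B@1
Step 3: thread B executes B2 (x = x - 3). Shared: x=1. PCs: A@1 B@2

Answer: x=1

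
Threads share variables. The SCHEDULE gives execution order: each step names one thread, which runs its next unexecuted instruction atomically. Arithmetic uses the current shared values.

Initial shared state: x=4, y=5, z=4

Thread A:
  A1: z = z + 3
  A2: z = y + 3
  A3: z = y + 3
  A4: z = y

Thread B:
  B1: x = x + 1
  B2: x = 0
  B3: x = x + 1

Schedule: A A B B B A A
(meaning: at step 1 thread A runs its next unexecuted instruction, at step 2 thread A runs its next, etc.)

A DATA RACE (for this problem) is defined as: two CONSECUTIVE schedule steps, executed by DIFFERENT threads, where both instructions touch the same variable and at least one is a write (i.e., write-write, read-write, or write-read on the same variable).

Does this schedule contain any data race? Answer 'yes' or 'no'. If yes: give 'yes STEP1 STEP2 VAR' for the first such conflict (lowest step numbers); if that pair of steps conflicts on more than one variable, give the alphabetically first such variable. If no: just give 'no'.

Steps 1,2: same thread (A). No race.
Steps 2,3: A(r=y,w=z) vs B(r=x,w=x). No conflict.
Steps 3,4: same thread (B). No race.
Steps 4,5: same thread (B). No race.
Steps 5,6: B(r=x,w=x) vs A(r=y,w=z). No conflict.
Steps 6,7: same thread (A). No race.

Answer: no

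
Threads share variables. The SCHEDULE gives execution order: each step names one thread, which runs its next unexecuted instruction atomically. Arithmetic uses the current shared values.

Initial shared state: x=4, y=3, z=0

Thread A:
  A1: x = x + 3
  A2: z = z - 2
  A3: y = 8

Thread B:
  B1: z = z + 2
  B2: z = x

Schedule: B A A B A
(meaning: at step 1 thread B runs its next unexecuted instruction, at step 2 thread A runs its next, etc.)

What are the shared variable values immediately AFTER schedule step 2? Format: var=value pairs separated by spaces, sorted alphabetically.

Answer: x=7 y=3 z=2

Derivation:
Step 1: thread B executes B1 (z = z + 2). Shared: x=4 y=3 z=2. PCs: A@0 B@1
Step 2: thread A executes A1 (x = x + 3). Shared: x=7 y=3 z=2. PCs: A@1 B@1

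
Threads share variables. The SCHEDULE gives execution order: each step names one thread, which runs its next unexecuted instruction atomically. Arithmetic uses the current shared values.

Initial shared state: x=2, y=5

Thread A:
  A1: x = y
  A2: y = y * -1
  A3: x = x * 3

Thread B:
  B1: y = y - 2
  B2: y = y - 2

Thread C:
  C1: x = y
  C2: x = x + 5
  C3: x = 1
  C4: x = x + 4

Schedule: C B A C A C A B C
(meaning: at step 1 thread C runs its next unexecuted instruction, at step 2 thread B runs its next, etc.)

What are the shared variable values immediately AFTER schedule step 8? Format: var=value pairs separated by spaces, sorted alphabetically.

Step 1: thread C executes C1 (x = y). Shared: x=5 y=5. PCs: A@0 B@0 C@1
Step 2: thread B executes B1 (y = y - 2). Shared: x=5 y=3. PCs: A@0 B@1 C@1
Step 3: thread A executes A1 (x = y). Shared: x=3 y=3. PCs: A@1 B@1 C@1
Step 4: thread C executes C2 (x = x + 5). Shared: x=8 y=3. PCs: A@1 B@1 C@2
Step 5: thread A executes A2 (y = y * -1). Shared: x=8 y=-3. PCs: A@2 B@1 C@2
Step 6: thread C executes C3 (x = 1). Shared: x=1 y=-3. PCs: A@2 B@1 C@3
Step 7: thread A executes A3 (x = x * 3). Shared: x=3 y=-3. PCs: A@3 B@1 C@3
Step 8: thread B executes B2 (y = y - 2). Shared: x=3 y=-5. PCs: A@3 B@2 C@3

Answer: x=3 y=-5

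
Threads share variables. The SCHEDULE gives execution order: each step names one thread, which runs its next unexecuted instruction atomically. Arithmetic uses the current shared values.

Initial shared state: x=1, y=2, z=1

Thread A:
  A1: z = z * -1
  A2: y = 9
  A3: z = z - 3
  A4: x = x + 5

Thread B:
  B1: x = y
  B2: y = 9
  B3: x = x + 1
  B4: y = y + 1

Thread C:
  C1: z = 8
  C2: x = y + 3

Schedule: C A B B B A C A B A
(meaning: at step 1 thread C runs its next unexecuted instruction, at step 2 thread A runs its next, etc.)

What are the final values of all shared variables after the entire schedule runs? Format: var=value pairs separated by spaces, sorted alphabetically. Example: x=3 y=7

Step 1: thread C executes C1 (z = 8). Shared: x=1 y=2 z=8. PCs: A@0 B@0 C@1
Step 2: thread A executes A1 (z = z * -1). Shared: x=1 y=2 z=-8. PCs: A@1 B@0 C@1
Step 3: thread B executes B1 (x = y). Shared: x=2 y=2 z=-8. PCs: A@1 B@1 C@1
Step 4: thread B executes B2 (y = 9). Shared: x=2 y=9 z=-8. PCs: A@1 B@2 C@1
Step 5: thread B executes B3 (x = x + 1). Shared: x=3 y=9 z=-8. PCs: A@1 B@3 C@1
Step 6: thread A executes A2 (y = 9). Shared: x=3 y=9 z=-8. PCs: A@2 B@3 C@1
Step 7: thread C executes C2 (x = y + 3). Shared: x=12 y=9 z=-8. PCs: A@2 B@3 C@2
Step 8: thread A executes A3 (z = z - 3). Shared: x=12 y=9 z=-11. PCs: A@3 B@3 C@2
Step 9: thread B executes B4 (y = y + 1). Shared: x=12 y=10 z=-11. PCs: A@3 B@4 C@2
Step 10: thread A executes A4 (x = x + 5). Shared: x=17 y=10 z=-11. PCs: A@4 B@4 C@2

Answer: x=17 y=10 z=-11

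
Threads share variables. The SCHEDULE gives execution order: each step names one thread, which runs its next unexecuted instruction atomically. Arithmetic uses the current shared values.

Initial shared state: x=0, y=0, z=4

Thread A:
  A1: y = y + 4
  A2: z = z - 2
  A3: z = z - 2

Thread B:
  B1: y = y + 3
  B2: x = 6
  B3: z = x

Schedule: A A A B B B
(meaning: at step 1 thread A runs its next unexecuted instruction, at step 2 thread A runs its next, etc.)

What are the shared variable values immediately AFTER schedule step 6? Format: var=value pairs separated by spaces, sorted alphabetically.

Answer: x=6 y=7 z=6

Derivation:
Step 1: thread A executes A1 (y = y + 4). Shared: x=0 y=4 z=4. PCs: A@1 B@0
Step 2: thread A executes A2 (z = z - 2). Shared: x=0 y=4 z=2. PCs: A@2 B@0
Step 3: thread A executes A3 (z = z - 2). Shared: x=0 y=4 z=0. PCs: A@3 B@0
Step 4: thread B executes B1 (y = y + 3). Shared: x=0 y=7 z=0. PCs: A@3 B@1
Step 5: thread B executes B2 (x = 6). Shared: x=6 y=7 z=0. PCs: A@3 B@2
Step 6: thread B executes B3 (z = x). Shared: x=6 y=7 z=6. PCs: A@3 B@3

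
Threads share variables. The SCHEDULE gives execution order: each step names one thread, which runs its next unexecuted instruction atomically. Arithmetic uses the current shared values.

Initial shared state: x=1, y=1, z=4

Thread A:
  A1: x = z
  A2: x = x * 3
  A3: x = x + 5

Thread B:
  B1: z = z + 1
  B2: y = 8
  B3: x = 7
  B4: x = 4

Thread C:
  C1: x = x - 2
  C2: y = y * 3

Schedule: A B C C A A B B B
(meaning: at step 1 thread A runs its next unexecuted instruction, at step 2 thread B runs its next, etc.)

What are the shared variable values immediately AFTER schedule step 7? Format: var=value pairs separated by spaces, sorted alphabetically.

Answer: x=11 y=8 z=5

Derivation:
Step 1: thread A executes A1 (x = z). Shared: x=4 y=1 z=4. PCs: A@1 B@0 C@0
Step 2: thread B executes B1 (z = z + 1). Shared: x=4 y=1 z=5. PCs: A@1 B@1 C@0
Step 3: thread C executes C1 (x = x - 2). Shared: x=2 y=1 z=5. PCs: A@1 B@1 C@1
Step 4: thread C executes C2 (y = y * 3). Shared: x=2 y=3 z=5. PCs: A@1 B@1 C@2
Step 5: thread A executes A2 (x = x * 3). Shared: x=6 y=3 z=5. PCs: A@2 B@1 C@2
Step 6: thread A executes A3 (x = x + 5). Shared: x=11 y=3 z=5. PCs: A@3 B@1 C@2
Step 7: thread B executes B2 (y = 8). Shared: x=11 y=8 z=5. PCs: A@3 B@2 C@2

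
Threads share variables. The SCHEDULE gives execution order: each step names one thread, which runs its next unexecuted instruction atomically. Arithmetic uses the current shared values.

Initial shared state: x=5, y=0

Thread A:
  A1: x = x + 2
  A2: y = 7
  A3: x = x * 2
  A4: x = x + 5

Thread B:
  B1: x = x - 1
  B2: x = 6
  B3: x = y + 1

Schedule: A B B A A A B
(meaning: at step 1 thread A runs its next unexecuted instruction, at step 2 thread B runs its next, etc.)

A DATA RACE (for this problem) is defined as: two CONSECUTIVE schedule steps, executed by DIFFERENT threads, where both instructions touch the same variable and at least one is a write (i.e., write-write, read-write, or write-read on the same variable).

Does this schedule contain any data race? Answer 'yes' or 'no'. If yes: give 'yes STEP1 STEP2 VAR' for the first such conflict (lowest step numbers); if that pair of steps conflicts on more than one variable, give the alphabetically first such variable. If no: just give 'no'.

Steps 1,2: A(x = x + 2) vs B(x = x - 1). RACE on x (W-W).
Steps 2,3: same thread (B). No race.
Steps 3,4: B(r=-,w=x) vs A(r=-,w=y). No conflict.
Steps 4,5: same thread (A). No race.
Steps 5,6: same thread (A). No race.
Steps 6,7: A(x = x + 5) vs B(x = y + 1). RACE on x (W-W).
First conflict at steps 1,2.

Answer: yes 1 2 x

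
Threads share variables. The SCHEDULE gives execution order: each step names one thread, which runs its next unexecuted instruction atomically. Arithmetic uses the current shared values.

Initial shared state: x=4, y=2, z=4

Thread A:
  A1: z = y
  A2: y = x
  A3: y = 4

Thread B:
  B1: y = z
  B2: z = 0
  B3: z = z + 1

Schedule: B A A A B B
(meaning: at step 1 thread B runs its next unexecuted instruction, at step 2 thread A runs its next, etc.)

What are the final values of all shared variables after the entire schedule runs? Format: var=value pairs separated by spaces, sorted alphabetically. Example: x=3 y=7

Answer: x=4 y=4 z=1

Derivation:
Step 1: thread B executes B1 (y = z). Shared: x=4 y=4 z=4. PCs: A@0 B@1
Step 2: thread A executes A1 (z = y). Shared: x=4 y=4 z=4. PCs: A@1 B@1
Step 3: thread A executes A2 (y = x). Shared: x=4 y=4 z=4. PCs: A@2 B@1
Step 4: thread A executes A3 (y = 4). Shared: x=4 y=4 z=4. PCs: A@3 B@1
Step 5: thread B executes B2 (z = 0). Shared: x=4 y=4 z=0. PCs: A@3 B@2
Step 6: thread B executes B3 (z = z + 1). Shared: x=4 y=4 z=1. PCs: A@3 B@3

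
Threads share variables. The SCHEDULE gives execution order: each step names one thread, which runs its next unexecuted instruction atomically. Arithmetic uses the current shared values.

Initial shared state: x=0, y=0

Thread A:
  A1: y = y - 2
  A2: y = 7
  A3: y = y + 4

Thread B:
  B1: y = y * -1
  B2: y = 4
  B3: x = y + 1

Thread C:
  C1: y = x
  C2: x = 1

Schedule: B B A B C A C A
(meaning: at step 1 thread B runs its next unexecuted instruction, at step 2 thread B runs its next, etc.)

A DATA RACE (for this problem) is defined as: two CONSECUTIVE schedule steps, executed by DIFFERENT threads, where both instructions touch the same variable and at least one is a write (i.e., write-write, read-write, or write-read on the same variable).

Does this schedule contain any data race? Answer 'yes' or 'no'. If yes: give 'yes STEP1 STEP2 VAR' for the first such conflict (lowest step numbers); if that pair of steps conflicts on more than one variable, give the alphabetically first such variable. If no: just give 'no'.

Answer: yes 2 3 y

Derivation:
Steps 1,2: same thread (B). No race.
Steps 2,3: B(y = 4) vs A(y = y - 2). RACE on y (W-W).
Steps 3,4: A(y = y - 2) vs B(x = y + 1). RACE on y (W-R).
Steps 4,5: B(x = y + 1) vs C(y = x). RACE on x (W-R), y (R-W). Multiple vars; alphabetically first is x.
Steps 5,6: C(y = x) vs A(y = 7). RACE on y (W-W).
Steps 6,7: A(r=-,w=y) vs C(r=-,w=x). No conflict.
Steps 7,8: C(r=-,w=x) vs A(r=y,w=y). No conflict.
First conflict at steps 2,3.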